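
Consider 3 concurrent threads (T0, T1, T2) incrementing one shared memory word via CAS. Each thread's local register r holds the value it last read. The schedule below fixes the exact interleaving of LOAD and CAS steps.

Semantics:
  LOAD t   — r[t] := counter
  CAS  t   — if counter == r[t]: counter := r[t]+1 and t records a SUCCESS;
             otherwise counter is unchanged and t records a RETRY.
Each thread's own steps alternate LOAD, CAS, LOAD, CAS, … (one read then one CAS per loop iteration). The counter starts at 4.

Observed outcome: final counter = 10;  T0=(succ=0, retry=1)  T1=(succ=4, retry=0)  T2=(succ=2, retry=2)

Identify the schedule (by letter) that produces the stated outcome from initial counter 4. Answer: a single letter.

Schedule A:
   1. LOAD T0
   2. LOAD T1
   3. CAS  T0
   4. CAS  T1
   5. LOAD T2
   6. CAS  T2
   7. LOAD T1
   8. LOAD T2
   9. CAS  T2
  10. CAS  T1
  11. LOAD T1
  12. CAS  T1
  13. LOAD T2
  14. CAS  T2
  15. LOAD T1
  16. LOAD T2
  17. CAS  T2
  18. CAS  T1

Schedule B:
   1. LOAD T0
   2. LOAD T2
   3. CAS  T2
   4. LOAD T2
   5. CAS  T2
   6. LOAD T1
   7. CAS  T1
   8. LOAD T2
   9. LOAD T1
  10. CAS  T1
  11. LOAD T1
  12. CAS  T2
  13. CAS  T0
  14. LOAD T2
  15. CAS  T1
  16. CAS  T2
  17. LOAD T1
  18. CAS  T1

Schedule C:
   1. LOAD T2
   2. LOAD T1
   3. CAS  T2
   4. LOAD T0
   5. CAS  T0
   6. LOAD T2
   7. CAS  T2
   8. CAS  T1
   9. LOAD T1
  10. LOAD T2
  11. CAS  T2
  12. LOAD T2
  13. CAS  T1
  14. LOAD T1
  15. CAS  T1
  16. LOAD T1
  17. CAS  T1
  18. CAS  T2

Run B:
   1) LOAD T0:  M=4  r_T0=4
   2) LOAD T2:  M=4  r_T2=4
   3) CAS  T2:  M=5  r_T2=4 ✓
   4) LOAD T2:  M=5  r_T2=5
   5) CAS  T2:  M=6  r_T2=5 ✓
   6) LOAD T1:  M=6  r_T1=6
   7) CAS  T1:  M=7  r_T1=6 ✓
   8) LOAD T2:  M=7  r_T2=7
   9) LOAD T1:  M=7  r_T1=7
  10) CAS  T1:  M=8  r_T1=7 ✓
  11) LOAD T1:  M=8  r_T1=8
  12) CAS  T2:  M=8  r_T2=7 ✗
  13) CAS  T0:  M=8  r_T0=4 ✗
  14) LOAD T2:  M=8  r_T2=8
  15) CAS  T1:  M=9  r_T1=8 ✓
  16) CAS  T2:  M=9  r_T2=8 ✗
  17) LOAD T1:  M=9  r_T1=9
  18) CAS  T1:  M=10  r_T1=9 ✓

B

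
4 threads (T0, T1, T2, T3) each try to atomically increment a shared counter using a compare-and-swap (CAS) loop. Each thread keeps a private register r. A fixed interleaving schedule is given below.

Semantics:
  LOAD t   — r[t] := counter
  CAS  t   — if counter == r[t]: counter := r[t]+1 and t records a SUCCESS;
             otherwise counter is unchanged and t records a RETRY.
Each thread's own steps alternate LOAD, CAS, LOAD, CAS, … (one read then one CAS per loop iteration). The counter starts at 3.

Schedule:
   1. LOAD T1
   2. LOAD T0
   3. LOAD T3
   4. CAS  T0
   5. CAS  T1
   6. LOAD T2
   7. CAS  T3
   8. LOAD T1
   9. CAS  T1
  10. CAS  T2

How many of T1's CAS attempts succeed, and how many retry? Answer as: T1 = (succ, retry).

#1 T1 reads 3
#2 T0 reads 3
#3 T3 reads 3
#4 T0 CAS(3→4) writes; counter now 4
#5 T1 CAS(3→4) fails; counter now 4
#6 T2 reads 4
#7 T3 CAS(3→4) fails; counter now 4
#8 T1 reads 4
#9 T1 CAS(4→5) writes; counter now 5
#10 T2 CAS(4→5) fails; counter now 5

T1 = (1, 1)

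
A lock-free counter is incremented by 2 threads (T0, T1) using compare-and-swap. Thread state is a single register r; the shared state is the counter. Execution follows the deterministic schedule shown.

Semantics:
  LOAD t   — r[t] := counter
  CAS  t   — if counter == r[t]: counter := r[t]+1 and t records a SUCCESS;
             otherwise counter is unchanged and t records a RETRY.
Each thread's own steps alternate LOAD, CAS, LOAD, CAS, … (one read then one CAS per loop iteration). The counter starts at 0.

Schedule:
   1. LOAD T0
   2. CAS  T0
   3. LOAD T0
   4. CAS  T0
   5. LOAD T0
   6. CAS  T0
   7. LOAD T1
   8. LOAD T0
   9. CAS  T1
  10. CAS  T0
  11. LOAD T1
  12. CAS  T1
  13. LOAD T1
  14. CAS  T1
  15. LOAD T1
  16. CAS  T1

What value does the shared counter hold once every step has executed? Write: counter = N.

counter = 7

step 1: T0 LOAD ⇒ load; ctr=0 reg=0
step 2: T0 CAS ⇒ ok; ctr=1 reg=0
step 3: T0 LOAD ⇒ load; ctr=1 reg=1
step 4: T0 CAS ⇒ ok; ctr=2 reg=1
step 5: T0 LOAD ⇒ load; ctr=2 reg=2
step 6: T0 CAS ⇒ ok; ctr=3 reg=2
step 7: T1 LOAD ⇒ load; ctr=3 reg=3
step 8: T0 LOAD ⇒ load; ctr=3 reg=3
step 9: T1 CAS ⇒ ok; ctr=4 reg=3
step 10: T0 CAS ⇒ retry; ctr=4 reg=3
step 11: T1 LOAD ⇒ load; ctr=4 reg=4
step 12: T1 CAS ⇒ ok; ctr=5 reg=4
step 13: T1 LOAD ⇒ load; ctr=5 reg=5
step 14: T1 CAS ⇒ ok; ctr=6 reg=5
step 15: T1 LOAD ⇒ load; ctr=6 reg=6
step 16: T1 CAS ⇒ ok; ctr=7 reg=6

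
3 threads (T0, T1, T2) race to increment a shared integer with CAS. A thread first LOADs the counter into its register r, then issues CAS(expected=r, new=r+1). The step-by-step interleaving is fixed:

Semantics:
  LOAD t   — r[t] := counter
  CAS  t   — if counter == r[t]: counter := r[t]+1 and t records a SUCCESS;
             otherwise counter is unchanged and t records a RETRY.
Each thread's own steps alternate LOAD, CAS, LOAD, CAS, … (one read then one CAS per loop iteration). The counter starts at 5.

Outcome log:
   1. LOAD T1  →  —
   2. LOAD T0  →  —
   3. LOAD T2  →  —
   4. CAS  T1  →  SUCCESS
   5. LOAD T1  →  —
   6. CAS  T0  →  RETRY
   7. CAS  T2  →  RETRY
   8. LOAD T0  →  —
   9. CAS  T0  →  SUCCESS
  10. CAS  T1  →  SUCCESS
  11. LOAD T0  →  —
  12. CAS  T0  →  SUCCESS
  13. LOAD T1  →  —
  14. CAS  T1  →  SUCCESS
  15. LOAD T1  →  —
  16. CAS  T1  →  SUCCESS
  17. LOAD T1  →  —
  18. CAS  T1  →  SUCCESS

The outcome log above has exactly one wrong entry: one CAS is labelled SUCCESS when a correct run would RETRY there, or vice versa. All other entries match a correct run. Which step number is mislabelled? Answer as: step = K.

Correct run:
   1) LOAD T1:  M=5  r_T1=5
   2) LOAD T0:  M=5  r_T0=5
   3) LOAD T2:  M=5  r_T2=5
   4) CAS  T1:  M=6  r_T1=5 ✓
   5) LOAD T1:  M=6  r_T1=6
   6) CAS  T0:  M=6  r_T0=5 ✗
   7) CAS  T2:  M=6  r_T2=5 ✗
   8) LOAD T0:  M=6  r_T0=6
   9) CAS  T0:  M=7  r_T0=6 ✓
  10) CAS  T1:  M=7  r_T1=6 ✗
  11) LOAD T0:  M=7  r_T0=7
  12) CAS  T0:  M=8  r_T0=7 ✓
  13) LOAD T1:  M=8  r_T1=8
  14) CAS  T1:  M=9  r_T1=8 ✓
  15) LOAD T1:  M=9  r_T1=9
  16) CAS  T1:  M=10  r_T1=9 ✓
  17) LOAD T1:  M=10  r_T1=10
  18) CAS  T1:  M=11  r_T1=10 ✓
Log disagrees first at step 10.

step = 10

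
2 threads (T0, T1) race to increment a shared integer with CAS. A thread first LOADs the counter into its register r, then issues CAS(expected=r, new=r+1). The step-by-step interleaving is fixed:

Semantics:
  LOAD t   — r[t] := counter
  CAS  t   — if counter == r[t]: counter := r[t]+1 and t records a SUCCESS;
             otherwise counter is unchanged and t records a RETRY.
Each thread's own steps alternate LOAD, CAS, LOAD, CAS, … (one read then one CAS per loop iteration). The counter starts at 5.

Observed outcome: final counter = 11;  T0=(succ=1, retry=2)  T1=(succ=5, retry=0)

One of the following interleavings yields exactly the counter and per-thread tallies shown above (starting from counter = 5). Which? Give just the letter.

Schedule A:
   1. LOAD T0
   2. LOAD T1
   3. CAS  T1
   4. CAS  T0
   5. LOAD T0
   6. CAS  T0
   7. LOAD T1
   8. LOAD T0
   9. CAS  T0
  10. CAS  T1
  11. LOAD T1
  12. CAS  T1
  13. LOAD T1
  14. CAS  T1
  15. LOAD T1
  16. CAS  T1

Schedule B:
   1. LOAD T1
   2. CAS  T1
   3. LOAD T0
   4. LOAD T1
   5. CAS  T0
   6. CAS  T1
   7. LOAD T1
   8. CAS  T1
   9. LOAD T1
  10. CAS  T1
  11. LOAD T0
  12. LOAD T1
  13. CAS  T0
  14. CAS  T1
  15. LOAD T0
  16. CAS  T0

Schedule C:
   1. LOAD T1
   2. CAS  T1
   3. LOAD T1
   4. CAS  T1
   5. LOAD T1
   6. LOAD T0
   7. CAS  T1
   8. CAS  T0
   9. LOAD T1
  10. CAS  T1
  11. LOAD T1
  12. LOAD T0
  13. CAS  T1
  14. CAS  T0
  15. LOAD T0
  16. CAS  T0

C

Run C:
T1 LOAD — after: cnt=5, r=5 — load
T1 CAS — after: cnt=6, r=5 — ok
T1 LOAD — after: cnt=6, r=6 — load
T1 CAS — after: cnt=7, r=6 — ok
T1 LOAD — after: cnt=7, r=7 — load
T0 LOAD — after: cnt=7, r=7 — load
T1 CAS — after: cnt=8, r=7 — ok
T0 CAS — after: cnt=8, r=7 — retry
T1 LOAD — after: cnt=8, r=8 — load
T1 CAS — after: cnt=9, r=8 — ok
T1 LOAD — after: cnt=9, r=9 — load
T0 LOAD — after: cnt=9, r=9 — load
T1 CAS — after: cnt=10, r=9 — ok
T0 CAS — after: cnt=10, r=9 — retry
T0 LOAD — after: cnt=10, r=10 — load
T0 CAS — after: cnt=11, r=10 — ok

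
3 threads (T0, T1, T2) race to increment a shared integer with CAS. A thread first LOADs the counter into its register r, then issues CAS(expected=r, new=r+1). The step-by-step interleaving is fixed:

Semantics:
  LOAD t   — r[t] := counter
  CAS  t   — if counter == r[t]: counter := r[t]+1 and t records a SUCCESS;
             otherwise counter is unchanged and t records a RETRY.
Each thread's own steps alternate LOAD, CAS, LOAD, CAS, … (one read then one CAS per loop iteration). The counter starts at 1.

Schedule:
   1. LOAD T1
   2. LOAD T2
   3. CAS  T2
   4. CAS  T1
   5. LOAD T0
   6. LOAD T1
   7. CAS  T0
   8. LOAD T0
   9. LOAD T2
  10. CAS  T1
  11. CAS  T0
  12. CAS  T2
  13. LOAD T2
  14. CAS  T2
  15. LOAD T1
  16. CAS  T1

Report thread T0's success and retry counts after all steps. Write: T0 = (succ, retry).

T0 = (2, 0)

   1) LOAD T1:  M=1  r_T1=1
   2) LOAD T2:  M=1  r_T2=1
   3) CAS  T2:  M=2  r_T2=1 ✓
   4) CAS  T1:  M=2  r_T1=1 ✗
   5) LOAD T0:  M=2  r_T0=2
   6) LOAD T1:  M=2  r_T1=2
   7) CAS  T0:  M=3  r_T0=2 ✓
   8) LOAD T0:  M=3  r_T0=3
   9) LOAD T2:  M=3  r_T2=3
  10) CAS  T1:  M=3  r_T1=2 ✗
  11) CAS  T0:  M=4  r_T0=3 ✓
  12) CAS  T2:  M=4  r_T2=3 ✗
  13) LOAD T2:  M=4  r_T2=4
  14) CAS  T2:  M=5  r_T2=4 ✓
  15) LOAD T1:  M=5  r_T1=5
  16) CAS  T1:  M=6  r_T1=5 ✓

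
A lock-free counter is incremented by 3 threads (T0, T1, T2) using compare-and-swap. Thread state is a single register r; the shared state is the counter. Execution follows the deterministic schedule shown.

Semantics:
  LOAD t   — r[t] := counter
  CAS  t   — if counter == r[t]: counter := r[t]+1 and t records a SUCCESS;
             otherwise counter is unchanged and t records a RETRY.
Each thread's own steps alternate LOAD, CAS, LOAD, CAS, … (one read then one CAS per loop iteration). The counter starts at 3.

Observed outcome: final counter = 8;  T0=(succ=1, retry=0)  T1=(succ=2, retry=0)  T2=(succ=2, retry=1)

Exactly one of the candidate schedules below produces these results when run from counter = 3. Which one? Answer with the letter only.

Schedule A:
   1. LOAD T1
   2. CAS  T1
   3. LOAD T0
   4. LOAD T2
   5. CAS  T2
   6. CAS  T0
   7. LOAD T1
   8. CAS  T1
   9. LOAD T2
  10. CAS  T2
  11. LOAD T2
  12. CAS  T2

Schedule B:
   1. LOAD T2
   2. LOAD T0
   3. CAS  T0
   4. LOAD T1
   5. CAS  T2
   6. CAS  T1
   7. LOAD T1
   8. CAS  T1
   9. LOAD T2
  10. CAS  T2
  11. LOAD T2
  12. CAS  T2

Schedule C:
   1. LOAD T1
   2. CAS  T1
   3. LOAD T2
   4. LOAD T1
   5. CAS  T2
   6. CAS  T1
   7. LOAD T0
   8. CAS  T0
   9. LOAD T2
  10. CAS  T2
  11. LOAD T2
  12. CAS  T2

Simulating candidate B:
   1) LOAD T2:  M=3  r_T2=3
   2) LOAD T0:  M=3  r_T0=3
   3) CAS  T0:  M=4  r_T0=3 ✓
   4) LOAD T1:  M=4  r_T1=4
   5) CAS  T2:  M=4  r_T2=3 ✗
   6) CAS  T1:  M=5  r_T1=4 ✓
   7) LOAD T1:  M=5  r_T1=5
   8) CAS  T1:  M=6  r_T1=5 ✓
   9) LOAD T2:  M=6  r_T2=6
  10) CAS  T2:  M=7  r_T2=6 ✓
  11) LOAD T2:  M=7  r_T2=7
  12) CAS  T2:  M=8  r_T2=7 ✓

B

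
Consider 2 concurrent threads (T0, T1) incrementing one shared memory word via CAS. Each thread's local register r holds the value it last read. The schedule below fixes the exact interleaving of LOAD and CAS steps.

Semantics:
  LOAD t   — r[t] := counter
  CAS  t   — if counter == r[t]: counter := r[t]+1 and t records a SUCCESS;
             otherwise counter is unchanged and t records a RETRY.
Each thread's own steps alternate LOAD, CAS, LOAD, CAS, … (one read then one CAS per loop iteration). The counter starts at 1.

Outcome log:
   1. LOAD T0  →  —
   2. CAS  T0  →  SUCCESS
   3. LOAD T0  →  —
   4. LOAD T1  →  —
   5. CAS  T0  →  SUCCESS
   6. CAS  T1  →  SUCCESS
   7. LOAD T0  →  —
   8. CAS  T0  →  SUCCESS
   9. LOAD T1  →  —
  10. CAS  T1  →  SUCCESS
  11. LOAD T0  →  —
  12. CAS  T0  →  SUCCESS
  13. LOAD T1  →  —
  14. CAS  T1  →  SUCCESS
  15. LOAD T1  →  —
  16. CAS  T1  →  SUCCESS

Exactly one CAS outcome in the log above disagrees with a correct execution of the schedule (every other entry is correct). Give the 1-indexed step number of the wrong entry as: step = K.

Correct run:
[1] T0.load  rd  (counter 1, T0.r 1)
[2] T0.cas  hit  (counter 2, T0.r 1)
[3] T0.load  rd  (counter 2, T0.r 2)
[4] T1.load  rd  (counter 2, T1.r 2)
[5] T0.cas  hit  (counter 3, T0.r 2)
[6] T1.cas  miss  (counter 3, T1.r 2)
[7] T0.load  rd  (counter 3, T0.r 3)
[8] T0.cas  hit  (counter 4, T0.r 3)
[9] T1.load  rd  (counter 4, T1.r 4)
[10] T1.cas  hit  (counter 5, T1.r 4)
[11] T0.load  rd  (counter 5, T0.r 5)
[12] T0.cas  hit  (counter 6, T0.r 5)
[13] T1.load  rd  (counter 6, T1.r 6)
[14] T1.cas  hit  (counter 7, T1.r 6)
[15] T1.load  rd  (counter 7, T1.r 7)
[16] T1.cas  hit  (counter 8, T1.r 7)
Flip is step 6.

step = 6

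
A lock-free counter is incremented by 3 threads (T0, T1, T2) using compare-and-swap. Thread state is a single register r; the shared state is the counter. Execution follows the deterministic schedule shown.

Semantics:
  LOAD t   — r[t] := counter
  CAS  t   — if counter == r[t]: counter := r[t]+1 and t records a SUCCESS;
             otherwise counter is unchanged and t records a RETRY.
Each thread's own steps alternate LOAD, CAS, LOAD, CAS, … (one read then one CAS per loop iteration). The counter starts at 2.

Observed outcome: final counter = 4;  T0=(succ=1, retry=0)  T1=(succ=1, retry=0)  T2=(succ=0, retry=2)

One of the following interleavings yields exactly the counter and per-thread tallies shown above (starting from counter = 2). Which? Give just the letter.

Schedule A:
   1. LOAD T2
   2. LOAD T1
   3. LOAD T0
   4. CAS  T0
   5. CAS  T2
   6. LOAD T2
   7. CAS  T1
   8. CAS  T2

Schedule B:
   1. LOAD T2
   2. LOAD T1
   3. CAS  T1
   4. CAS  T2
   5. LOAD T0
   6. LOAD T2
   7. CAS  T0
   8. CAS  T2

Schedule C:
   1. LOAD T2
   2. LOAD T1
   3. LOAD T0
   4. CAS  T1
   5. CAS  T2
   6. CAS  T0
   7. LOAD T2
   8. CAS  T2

Simulating candidate B:
1. LOAD T2 → mem=2 r[T2]=2 [LOAD]
2. LOAD T1 → mem=2 r[T1]=2 [LOAD]
3. CAS T1 → mem=3 r[T1]=2 [OK]
4. CAS T2 → mem=3 r[T2]=2 [RETRY]
5. LOAD T0 → mem=3 r[T0]=3 [LOAD]
6. LOAD T2 → mem=3 r[T2]=3 [LOAD]
7. CAS T0 → mem=4 r[T0]=3 [OK]
8. CAS T2 → mem=4 r[T2]=3 [RETRY]

B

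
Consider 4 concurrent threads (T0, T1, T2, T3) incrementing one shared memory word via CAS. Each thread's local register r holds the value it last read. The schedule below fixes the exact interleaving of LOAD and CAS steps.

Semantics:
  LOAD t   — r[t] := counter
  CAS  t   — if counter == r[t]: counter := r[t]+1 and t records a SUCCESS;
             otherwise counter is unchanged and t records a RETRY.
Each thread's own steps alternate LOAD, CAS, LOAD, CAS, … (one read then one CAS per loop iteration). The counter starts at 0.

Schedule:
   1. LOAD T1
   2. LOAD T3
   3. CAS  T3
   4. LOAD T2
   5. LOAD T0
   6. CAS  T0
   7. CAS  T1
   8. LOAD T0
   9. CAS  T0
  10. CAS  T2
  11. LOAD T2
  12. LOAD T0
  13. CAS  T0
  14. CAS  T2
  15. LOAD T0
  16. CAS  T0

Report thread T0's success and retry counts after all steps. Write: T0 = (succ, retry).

T0 = (4, 0)

1. LOAD T1 → mem=0 r[T1]=0 [LOAD]
2. LOAD T3 → mem=0 r[T3]=0 [LOAD]
3. CAS T3 → mem=1 r[T3]=0 [OK]
4. LOAD T2 → mem=1 r[T2]=1 [LOAD]
5. LOAD T0 → mem=1 r[T0]=1 [LOAD]
6. CAS T0 → mem=2 r[T0]=1 [OK]
7. CAS T1 → mem=2 r[T1]=0 [RETRY]
8. LOAD T0 → mem=2 r[T0]=2 [LOAD]
9. CAS T0 → mem=3 r[T0]=2 [OK]
10. CAS T2 → mem=3 r[T2]=1 [RETRY]
11. LOAD T2 → mem=3 r[T2]=3 [LOAD]
12. LOAD T0 → mem=3 r[T0]=3 [LOAD]
13. CAS T0 → mem=4 r[T0]=3 [OK]
14. CAS T2 → mem=4 r[T2]=3 [RETRY]
15. LOAD T0 → mem=4 r[T0]=4 [LOAD]
16. CAS T0 → mem=5 r[T0]=4 [OK]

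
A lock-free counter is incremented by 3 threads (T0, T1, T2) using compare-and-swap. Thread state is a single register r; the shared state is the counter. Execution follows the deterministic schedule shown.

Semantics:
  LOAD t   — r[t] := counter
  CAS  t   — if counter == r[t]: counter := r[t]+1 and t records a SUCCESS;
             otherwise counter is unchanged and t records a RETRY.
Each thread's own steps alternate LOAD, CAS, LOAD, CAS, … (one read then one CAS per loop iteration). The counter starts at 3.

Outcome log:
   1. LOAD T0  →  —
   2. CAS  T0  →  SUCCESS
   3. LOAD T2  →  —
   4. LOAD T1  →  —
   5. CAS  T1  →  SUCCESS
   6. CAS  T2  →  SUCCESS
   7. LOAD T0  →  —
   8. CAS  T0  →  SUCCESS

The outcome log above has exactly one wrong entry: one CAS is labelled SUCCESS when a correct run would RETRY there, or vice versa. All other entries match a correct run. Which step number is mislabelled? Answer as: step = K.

step = 6

Reference trace:
#1 T0 reads 3
#2 T0 CAS(3→4) writes; counter now 4
#3 T2 reads 4
#4 T1 reads 4
#5 T1 CAS(4→5) writes; counter now 5
#6 T2 CAS(4→5) fails; counter now 5
#7 T0 reads 5
#8 T0 CAS(5→6) writes; counter now 6
Flip is step 6.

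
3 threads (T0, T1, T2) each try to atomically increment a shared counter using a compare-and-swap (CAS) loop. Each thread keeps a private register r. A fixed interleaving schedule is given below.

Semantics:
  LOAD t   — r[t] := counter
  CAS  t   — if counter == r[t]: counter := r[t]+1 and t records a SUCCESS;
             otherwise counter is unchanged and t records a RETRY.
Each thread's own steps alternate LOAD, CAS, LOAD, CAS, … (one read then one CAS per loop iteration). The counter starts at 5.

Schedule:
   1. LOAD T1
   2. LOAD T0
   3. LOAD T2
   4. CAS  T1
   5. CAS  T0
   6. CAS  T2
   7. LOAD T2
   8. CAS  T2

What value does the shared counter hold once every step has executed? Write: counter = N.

counter = 7

T1 LOAD — after: cnt=5, r=5 — load
T0 LOAD — after: cnt=5, r=5 — load
T2 LOAD — after: cnt=5, r=5 — load
T1 CAS — after: cnt=6, r=5 — ok
T0 CAS — after: cnt=6, r=5 — retry
T2 CAS — after: cnt=6, r=5 — retry
T2 LOAD — after: cnt=6, r=6 — load
T2 CAS — after: cnt=7, r=6 — ok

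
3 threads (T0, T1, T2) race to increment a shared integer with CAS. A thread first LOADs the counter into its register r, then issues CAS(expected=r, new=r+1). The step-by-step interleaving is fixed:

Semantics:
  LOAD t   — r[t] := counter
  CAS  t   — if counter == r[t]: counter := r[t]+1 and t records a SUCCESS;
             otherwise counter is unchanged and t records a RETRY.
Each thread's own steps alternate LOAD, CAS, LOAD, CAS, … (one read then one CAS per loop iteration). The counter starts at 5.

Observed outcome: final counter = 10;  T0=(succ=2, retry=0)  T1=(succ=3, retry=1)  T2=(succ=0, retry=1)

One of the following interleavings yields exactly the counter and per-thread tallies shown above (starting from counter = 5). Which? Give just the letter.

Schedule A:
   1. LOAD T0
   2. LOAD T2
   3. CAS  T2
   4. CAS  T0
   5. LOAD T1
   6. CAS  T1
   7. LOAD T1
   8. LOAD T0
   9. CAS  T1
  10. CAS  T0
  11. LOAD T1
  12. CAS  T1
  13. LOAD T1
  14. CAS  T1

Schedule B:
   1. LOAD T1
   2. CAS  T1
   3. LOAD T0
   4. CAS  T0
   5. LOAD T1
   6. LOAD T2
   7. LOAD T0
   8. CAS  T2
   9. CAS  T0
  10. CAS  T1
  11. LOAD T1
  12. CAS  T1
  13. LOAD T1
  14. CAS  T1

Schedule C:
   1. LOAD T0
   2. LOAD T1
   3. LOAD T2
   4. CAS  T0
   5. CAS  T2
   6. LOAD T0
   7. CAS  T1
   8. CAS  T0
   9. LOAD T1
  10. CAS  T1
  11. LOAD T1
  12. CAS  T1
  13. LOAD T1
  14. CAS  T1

Tracing schedule C:
#1 T0 reads 5
#2 T1 reads 5
#3 T2 reads 5
#4 T0 CAS(5→6) writes; counter now 6
#5 T2 CAS(5→6) fails; counter now 6
#6 T0 reads 6
#7 T1 CAS(5→6) fails; counter now 6
#8 T0 CAS(6→7) writes; counter now 7
#9 T1 reads 7
#10 T1 CAS(7→8) writes; counter now 8
#11 T1 reads 8
#12 T1 CAS(8→9) writes; counter now 9
#13 T1 reads 9
#14 T1 CAS(9→10) writes; counter now 10

C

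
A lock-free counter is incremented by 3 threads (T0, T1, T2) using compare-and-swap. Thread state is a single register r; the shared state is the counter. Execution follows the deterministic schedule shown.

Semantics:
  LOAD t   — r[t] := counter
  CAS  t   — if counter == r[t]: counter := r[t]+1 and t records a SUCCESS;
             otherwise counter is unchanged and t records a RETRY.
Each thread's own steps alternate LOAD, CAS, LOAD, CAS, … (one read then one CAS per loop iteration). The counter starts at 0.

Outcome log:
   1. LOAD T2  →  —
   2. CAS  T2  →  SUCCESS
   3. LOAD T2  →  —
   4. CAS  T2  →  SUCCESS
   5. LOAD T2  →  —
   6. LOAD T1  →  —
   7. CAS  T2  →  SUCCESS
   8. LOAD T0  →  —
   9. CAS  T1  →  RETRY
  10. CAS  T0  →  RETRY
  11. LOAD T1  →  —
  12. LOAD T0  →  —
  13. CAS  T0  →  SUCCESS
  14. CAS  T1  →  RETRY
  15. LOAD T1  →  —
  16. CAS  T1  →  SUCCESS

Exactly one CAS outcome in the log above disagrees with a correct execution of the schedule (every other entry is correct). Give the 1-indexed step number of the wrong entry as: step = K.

Re-executing:
#1 T2 reads 0
#2 T2 CAS(0→1) writes; counter now 1
#3 T2 reads 1
#4 T2 CAS(1→2) writes; counter now 2
#5 T2 reads 2
#6 T1 reads 2
#7 T2 CAS(2→3) writes; counter now 3
#8 T0 reads 3
#9 T1 CAS(2→3) fails; counter now 3
#10 T0 CAS(3→4) writes; counter now 4
#11 T1 reads 4
#12 T0 reads 4
#13 T0 CAS(4→5) writes; counter now 5
#14 T1 CAS(4→5) fails; counter now 5
#15 T1 reads 5
#16 T1 CAS(5→6) writes; counter now 6
Mismatch at 10.

step = 10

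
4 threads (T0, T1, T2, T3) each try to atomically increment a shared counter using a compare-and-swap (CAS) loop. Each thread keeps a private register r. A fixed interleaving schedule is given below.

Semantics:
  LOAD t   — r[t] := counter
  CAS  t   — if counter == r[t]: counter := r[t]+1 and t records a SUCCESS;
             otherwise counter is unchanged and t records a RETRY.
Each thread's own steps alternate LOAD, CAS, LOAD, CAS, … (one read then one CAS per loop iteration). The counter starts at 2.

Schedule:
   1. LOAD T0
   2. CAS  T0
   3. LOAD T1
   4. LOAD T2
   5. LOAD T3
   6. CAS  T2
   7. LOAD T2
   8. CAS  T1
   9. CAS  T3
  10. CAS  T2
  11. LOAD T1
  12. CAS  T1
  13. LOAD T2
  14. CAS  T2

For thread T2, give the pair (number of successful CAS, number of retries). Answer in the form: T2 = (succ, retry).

T2 = (3, 0)

T0 LOAD — after: cnt=2, r=2 — load
T0 CAS — after: cnt=3, r=2 — ok
T1 LOAD — after: cnt=3, r=3 — load
T2 LOAD — after: cnt=3, r=3 — load
T3 LOAD — after: cnt=3, r=3 — load
T2 CAS — after: cnt=4, r=3 — ok
T2 LOAD — after: cnt=4, r=4 — load
T1 CAS — after: cnt=4, r=3 — retry
T3 CAS — after: cnt=4, r=3 — retry
T2 CAS — after: cnt=5, r=4 — ok
T1 LOAD — after: cnt=5, r=5 — load
T1 CAS — after: cnt=6, r=5 — ok
T2 LOAD — after: cnt=6, r=6 — load
T2 CAS — after: cnt=7, r=6 — ok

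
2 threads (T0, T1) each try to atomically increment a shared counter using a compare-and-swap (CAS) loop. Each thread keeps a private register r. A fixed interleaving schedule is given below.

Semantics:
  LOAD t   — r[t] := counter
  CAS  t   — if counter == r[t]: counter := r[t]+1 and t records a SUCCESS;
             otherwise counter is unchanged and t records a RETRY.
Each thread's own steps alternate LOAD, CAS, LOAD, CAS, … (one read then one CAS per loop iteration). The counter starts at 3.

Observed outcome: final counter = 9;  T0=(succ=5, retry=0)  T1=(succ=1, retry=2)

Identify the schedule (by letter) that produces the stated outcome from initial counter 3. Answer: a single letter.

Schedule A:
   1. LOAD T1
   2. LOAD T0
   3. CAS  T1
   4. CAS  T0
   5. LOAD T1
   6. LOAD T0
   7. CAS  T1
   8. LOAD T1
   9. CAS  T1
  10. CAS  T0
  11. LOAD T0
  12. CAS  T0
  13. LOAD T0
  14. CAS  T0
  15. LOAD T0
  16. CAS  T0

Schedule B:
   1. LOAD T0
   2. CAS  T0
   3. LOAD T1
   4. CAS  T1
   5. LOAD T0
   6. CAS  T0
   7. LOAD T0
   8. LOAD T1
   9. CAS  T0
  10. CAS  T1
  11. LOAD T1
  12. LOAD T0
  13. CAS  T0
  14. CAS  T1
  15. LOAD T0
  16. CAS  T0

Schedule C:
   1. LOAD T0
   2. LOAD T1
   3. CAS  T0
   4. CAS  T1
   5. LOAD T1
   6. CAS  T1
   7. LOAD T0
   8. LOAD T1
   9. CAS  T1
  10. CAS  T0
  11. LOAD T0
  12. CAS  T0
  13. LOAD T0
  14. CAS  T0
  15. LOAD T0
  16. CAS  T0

B

Run B:
   1) LOAD T0:  M=3  r_T0=3
   2) CAS  T0:  M=4  r_T0=3 ✓
   3) LOAD T1:  M=4  r_T1=4
   4) CAS  T1:  M=5  r_T1=4 ✓
   5) LOAD T0:  M=5  r_T0=5
   6) CAS  T0:  M=6  r_T0=5 ✓
   7) LOAD T0:  M=6  r_T0=6
   8) LOAD T1:  M=6  r_T1=6
   9) CAS  T0:  M=7  r_T0=6 ✓
  10) CAS  T1:  M=7  r_T1=6 ✗
  11) LOAD T1:  M=7  r_T1=7
  12) LOAD T0:  M=7  r_T0=7
  13) CAS  T0:  M=8  r_T0=7 ✓
  14) CAS  T1:  M=8  r_T1=7 ✗
  15) LOAD T0:  M=8  r_T0=8
  16) CAS  T0:  M=9  r_T0=8 ✓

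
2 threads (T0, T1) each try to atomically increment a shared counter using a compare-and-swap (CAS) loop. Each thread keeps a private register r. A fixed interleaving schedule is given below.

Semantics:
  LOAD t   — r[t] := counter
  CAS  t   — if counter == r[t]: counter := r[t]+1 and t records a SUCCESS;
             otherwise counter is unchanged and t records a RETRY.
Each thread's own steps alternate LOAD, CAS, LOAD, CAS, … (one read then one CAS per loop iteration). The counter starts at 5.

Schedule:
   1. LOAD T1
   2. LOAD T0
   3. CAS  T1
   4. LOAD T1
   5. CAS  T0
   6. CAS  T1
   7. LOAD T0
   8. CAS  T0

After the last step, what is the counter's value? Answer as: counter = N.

[1] T1.load  rd  (counter 5, T1.r 5)
[2] T0.load  rd  (counter 5, T0.r 5)
[3] T1.cas  hit  (counter 6, T1.r 5)
[4] T1.load  rd  (counter 6, T1.r 6)
[5] T0.cas  miss  (counter 6, T0.r 5)
[6] T1.cas  hit  (counter 7, T1.r 6)
[7] T0.load  rd  (counter 7, T0.r 7)
[8] T0.cas  hit  (counter 8, T0.r 7)

counter = 8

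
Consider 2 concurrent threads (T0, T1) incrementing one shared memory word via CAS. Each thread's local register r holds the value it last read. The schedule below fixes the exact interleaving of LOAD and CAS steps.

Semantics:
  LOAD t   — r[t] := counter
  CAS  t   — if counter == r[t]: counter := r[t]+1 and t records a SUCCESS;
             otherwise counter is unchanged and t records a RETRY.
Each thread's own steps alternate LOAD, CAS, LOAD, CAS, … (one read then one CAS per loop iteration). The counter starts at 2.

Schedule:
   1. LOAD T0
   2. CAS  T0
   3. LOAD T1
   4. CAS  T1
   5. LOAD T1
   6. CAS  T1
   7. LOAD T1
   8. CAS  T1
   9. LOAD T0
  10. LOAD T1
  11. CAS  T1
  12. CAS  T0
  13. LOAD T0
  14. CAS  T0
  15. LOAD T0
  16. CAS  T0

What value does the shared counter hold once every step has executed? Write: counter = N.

T0 LOAD — after: cnt=2, r=2 — load
T0 CAS — after: cnt=3, r=2 — ok
T1 LOAD — after: cnt=3, r=3 — load
T1 CAS — after: cnt=4, r=3 — ok
T1 LOAD — after: cnt=4, r=4 — load
T1 CAS — after: cnt=5, r=4 — ok
T1 LOAD — after: cnt=5, r=5 — load
T1 CAS — after: cnt=6, r=5 — ok
T0 LOAD — after: cnt=6, r=6 — load
T1 LOAD — after: cnt=6, r=6 — load
T1 CAS — after: cnt=7, r=6 — ok
T0 CAS — after: cnt=7, r=6 — retry
T0 LOAD — after: cnt=7, r=7 — load
T0 CAS — after: cnt=8, r=7 — ok
T0 LOAD — after: cnt=8, r=8 — load
T0 CAS — after: cnt=9, r=8 — ok

counter = 9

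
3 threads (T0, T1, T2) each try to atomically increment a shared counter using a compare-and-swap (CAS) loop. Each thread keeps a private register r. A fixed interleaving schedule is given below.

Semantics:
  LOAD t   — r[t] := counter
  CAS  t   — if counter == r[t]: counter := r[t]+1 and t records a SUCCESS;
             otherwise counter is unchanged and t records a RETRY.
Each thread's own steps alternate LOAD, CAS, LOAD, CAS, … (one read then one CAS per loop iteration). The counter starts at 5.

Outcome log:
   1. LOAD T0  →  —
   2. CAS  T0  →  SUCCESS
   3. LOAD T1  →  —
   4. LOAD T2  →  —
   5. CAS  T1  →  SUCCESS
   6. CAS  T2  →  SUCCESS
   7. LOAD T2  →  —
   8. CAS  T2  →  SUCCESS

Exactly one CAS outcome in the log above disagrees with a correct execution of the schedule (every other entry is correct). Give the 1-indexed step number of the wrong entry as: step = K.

step = 6

Reference trace:
1. LOAD T0 → mem=5 r[T0]=5 [LOAD]
2. CAS T0 → mem=6 r[T0]=5 [OK]
3. LOAD T1 → mem=6 r[T1]=6 [LOAD]
4. LOAD T2 → mem=6 r[T2]=6 [LOAD]
5. CAS T1 → mem=7 r[T1]=6 [OK]
6. CAS T2 → mem=7 r[T2]=6 [RETRY]
7. LOAD T2 → mem=7 r[T2]=7 [LOAD]
8. CAS T2 → mem=8 r[T2]=7 [OK]
Mismatch at 6.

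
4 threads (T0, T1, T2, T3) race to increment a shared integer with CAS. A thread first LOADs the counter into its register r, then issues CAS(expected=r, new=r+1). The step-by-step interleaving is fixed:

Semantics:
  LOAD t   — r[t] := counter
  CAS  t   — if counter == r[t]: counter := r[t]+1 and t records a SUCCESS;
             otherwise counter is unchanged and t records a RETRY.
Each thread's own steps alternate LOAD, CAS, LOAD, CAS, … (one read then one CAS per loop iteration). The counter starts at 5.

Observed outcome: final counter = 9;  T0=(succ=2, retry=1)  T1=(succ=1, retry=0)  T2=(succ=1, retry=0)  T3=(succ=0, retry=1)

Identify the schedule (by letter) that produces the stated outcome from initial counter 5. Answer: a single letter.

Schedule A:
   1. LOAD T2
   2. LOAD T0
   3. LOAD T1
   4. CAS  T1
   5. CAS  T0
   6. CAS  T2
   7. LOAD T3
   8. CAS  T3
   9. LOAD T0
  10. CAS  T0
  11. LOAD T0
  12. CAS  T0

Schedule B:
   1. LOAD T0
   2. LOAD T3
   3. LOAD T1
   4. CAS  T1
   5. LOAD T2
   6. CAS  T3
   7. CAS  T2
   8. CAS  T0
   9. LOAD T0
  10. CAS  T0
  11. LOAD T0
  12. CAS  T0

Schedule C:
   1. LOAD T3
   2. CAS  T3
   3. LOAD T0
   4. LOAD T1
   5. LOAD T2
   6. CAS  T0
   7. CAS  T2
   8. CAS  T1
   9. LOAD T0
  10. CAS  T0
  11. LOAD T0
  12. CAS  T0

B

Tracing schedule B:
#1 T0 reads 5
#2 T3 reads 5
#3 T1 reads 5
#4 T1 CAS(5→6) writes; counter now 6
#5 T2 reads 6
#6 T3 CAS(5→6) fails; counter now 6
#7 T2 CAS(6→7) writes; counter now 7
#8 T0 CAS(5→6) fails; counter now 7
#9 T0 reads 7
#10 T0 CAS(7→8) writes; counter now 8
#11 T0 reads 8
#12 T0 CAS(8→9) writes; counter now 9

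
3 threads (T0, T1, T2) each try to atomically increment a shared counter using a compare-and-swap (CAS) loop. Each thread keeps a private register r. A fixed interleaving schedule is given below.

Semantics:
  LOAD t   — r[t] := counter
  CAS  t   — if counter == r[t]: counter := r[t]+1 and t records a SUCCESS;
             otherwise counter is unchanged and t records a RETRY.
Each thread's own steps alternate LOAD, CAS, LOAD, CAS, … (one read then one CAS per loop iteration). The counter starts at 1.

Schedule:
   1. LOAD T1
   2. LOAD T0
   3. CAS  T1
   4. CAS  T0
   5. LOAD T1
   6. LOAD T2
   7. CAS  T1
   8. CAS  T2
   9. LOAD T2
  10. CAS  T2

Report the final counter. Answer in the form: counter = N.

counter = 4

   1) LOAD T1:  M=1  r_T1=1
   2) LOAD T0:  M=1  r_T0=1
   3) CAS  T1:  M=2  r_T1=1 ✓
   4) CAS  T0:  M=2  r_T0=1 ✗
   5) LOAD T1:  M=2  r_T1=2
   6) LOAD T2:  M=2  r_T2=2
   7) CAS  T1:  M=3  r_T1=2 ✓
   8) CAS  T2:  M=3  r_T2=2 ✗
   9) LOAD T2:  M=3  r_T2=3
  10) CAS  T2:  M=4  r_T2=3 ✓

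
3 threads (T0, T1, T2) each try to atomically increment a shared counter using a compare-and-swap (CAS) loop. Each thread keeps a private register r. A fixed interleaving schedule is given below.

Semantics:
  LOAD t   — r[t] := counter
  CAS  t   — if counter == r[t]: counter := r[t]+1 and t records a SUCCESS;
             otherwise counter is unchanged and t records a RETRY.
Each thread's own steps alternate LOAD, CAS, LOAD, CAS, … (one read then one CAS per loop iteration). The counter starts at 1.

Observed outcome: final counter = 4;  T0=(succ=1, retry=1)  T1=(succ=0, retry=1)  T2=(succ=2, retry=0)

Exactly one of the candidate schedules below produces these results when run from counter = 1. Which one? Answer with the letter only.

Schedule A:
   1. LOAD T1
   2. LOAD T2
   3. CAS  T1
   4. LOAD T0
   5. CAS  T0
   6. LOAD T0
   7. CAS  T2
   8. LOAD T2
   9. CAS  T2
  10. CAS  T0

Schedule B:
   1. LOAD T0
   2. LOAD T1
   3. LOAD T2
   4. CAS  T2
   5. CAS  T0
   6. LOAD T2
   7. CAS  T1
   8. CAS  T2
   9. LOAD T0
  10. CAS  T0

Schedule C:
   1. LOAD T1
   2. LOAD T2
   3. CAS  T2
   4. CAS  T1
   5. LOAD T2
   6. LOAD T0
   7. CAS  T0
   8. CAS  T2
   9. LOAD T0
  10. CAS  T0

B

Tracing schedule B:
   1) LOAD T0:  M=1  r_T0=1
   2) LOAD T1:  M=1  r_T1=1
   3) LOAD T2:  M=1  r_T2=1
   4) CAS  T2:  M=2  r_T2=1 ✓
   5) CAS  T0:  M=2  r_T0=1 ✗
   6) LOAD T2:  M=2  r_T2=2
   7) CAS  T1:  M=2  r_T1=1 ✗
   8) CAS  T2:  M=3  r_T2=2 ✓
   9) LOAD T0:  M=3  r_T0=3
  10) CAS  T0:  M=4  r_T0=3 ✓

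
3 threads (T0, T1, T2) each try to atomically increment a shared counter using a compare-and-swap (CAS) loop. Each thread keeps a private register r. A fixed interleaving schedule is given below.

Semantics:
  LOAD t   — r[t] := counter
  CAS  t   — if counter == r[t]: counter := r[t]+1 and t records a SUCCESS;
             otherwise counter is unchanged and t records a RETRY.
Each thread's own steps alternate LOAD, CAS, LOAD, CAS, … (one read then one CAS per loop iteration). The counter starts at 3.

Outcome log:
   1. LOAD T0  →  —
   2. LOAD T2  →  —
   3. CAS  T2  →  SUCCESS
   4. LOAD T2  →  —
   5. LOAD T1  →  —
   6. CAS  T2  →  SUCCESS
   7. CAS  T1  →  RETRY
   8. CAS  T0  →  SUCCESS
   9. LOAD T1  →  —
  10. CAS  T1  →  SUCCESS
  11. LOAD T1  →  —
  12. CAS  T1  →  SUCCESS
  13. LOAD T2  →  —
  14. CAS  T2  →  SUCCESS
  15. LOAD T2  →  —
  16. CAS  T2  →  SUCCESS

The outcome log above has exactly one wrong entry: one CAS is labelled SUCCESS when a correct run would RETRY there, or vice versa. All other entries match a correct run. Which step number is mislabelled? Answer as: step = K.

Correct run:
step 1: T0 LOAD ⇒ load; ctr=3 reg=3
step 2: T2 LOAD ⇒ load; ctr=3 reg=3
step 3: T2 CAS ⇒ ok; ctr=4 reg=3
step 4: T2 LOAD ⇒ load; ctr=4 reg=4
step 5: T1 LOAD ⇒ load; ctr=4 reg=4
step 6: T2 CAS ⇒ ok; ctr=5 reg=4
step 7: T1 CAS ⇒ retry; ctr=5 reg=4
step 8: T0 CAS ⇒ retry; ctr=5 reg=3
step 9: T1 LOAD ⇒ load; ctr=5 reg=5
step 10: T1 CAS ⇒ ok; ctr=6 reg=5
step 11: T1 LOAD ⇒ load; ctr=6 reg=6
step 12: T1 CAS ⇒ ok; ctr=7 reg=6
step 13: T2 LOAD ⇒ load; ctr=7 reg=7
step 14: T2 CAS ⇒ ok; ctr=8 reg=7
step 15: T2 LOAD ⇒ load; ctr=8 reg=8
step 16: T2 CAS ⇒ ok; ctr=9 reg=8
Mismatch at 8.

step = 8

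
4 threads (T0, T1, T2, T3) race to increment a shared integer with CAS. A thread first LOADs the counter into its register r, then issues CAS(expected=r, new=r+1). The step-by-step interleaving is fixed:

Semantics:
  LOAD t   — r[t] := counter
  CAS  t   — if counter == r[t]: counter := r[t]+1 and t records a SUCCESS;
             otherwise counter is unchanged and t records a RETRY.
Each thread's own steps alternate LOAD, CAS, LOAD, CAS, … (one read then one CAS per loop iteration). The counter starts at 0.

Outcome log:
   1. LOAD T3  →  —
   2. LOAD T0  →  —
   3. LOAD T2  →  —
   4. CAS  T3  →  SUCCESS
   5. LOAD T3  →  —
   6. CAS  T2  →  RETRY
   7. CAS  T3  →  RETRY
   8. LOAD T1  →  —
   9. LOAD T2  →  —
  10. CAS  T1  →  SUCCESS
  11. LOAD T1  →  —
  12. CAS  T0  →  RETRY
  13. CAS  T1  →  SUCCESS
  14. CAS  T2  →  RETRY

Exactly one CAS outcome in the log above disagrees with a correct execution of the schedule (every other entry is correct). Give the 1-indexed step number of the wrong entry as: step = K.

step = 7

Re-executing:
T3 LOAD — after: cnt=0, r=0 — load
T0 LOAD — after: cnt=0, r=0 — load
T2 LOAD — after: cnt=0, r=0 — load
T3 CAS — after: cnt=1, r=0 — ok
T3 LOAD — after: cnt=1, r=1 — load
T2 CAS — after: cnt=1, r=0 — retry
T3 CAS — after: cnt=2, r=1 — ok
T1 LOAD — after: cnt=2, r=2 — load
T2 LOAD — after: cnt=2, r=2 — load
T1 CAS — after: cnt=3, r=2 — ok
T1 LOAD — after: cnt=3, r=3 — load
T0 CAS — after: cnt=3, r=0 — retry
T1 CAS — after: cnt=4, r=3 — ok
T2 CAS — after: cnt=4, r=2 — retry
Mismatch at 7.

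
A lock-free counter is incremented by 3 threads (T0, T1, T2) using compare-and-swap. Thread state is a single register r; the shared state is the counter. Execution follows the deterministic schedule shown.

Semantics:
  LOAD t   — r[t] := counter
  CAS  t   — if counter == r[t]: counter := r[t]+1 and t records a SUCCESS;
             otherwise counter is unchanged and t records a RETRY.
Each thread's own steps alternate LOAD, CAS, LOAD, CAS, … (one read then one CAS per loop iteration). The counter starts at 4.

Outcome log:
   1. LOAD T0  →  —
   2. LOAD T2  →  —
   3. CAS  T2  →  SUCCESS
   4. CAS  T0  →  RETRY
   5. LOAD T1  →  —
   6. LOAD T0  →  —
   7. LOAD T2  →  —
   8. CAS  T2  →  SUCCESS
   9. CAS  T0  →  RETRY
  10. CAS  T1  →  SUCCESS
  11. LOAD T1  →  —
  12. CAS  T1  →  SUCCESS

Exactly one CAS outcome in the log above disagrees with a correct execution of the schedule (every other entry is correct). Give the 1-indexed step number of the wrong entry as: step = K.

Reference trace:
   1) LOAD T0:  M=4  r_T0=4
   2) LOAD T2:  M=4  r_T2=4
   3) CAS  T2:  M=5  r_T2=4 ✓
   4) CAS  T0:  M=5  r_T0=4 ✗
   5) LOAD T1:  M=5  r_T1=5
   6) LOAD T0:  M=5  r_T0=5
   7) LOAD T2:  M=5  r_T2=5
   8) CAS  T2:  M=6  r_T2=5 ✓
   9) CAS  T0:  M=6  r_T0=5 ✗
  10) CAS  T1:  M=6  r_T1=5 ✗
  11) LOAD T1:  M=6  r_T1=6
  12) CAS  T1:  M=7  r_T1=6 ✓
Flip is step 10.

step = 10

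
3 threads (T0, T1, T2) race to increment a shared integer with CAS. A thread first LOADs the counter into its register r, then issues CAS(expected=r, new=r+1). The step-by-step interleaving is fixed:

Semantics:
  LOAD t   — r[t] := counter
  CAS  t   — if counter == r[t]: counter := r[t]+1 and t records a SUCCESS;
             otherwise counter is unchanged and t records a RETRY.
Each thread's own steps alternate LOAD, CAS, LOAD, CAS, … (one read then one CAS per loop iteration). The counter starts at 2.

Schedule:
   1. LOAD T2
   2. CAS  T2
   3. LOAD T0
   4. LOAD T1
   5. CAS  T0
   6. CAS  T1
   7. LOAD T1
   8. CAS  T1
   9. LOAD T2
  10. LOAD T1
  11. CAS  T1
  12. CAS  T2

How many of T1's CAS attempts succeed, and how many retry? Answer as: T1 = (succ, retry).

T1 = (2, 1)

1. LOAD T2 → mem=2 r[T2]=2 [LOAD]
2. CAS T2 → mem=3 r[T2]=2 [OK]
3. LOAD T0 → mem=3 r[T0]=3 [LOAD]
4. LOAD T1 → mem=3 r[T1]=3 [LOAD]
5. CAS T0 → mem=4 r[T0]=3 [OK]
6. CAS T1 → mem=4 r[T1]=3 [RETRY]
7. LOAD T1 → mem=4 r[T1]=4 [LOAD]
8. CAS T1 → mem=5 r[T1]=4 [OK]
9. LOAD T2 → mem=5 r[T2]=5 [LOAD]
10. LOAD T1 → mem=5 r[T1]=5 [LOAD]
11. CAS T1 → mem=6 r[T1]=5 [OK]
12. CAS T2 → mem=6 r[T2]=5 [RETRY]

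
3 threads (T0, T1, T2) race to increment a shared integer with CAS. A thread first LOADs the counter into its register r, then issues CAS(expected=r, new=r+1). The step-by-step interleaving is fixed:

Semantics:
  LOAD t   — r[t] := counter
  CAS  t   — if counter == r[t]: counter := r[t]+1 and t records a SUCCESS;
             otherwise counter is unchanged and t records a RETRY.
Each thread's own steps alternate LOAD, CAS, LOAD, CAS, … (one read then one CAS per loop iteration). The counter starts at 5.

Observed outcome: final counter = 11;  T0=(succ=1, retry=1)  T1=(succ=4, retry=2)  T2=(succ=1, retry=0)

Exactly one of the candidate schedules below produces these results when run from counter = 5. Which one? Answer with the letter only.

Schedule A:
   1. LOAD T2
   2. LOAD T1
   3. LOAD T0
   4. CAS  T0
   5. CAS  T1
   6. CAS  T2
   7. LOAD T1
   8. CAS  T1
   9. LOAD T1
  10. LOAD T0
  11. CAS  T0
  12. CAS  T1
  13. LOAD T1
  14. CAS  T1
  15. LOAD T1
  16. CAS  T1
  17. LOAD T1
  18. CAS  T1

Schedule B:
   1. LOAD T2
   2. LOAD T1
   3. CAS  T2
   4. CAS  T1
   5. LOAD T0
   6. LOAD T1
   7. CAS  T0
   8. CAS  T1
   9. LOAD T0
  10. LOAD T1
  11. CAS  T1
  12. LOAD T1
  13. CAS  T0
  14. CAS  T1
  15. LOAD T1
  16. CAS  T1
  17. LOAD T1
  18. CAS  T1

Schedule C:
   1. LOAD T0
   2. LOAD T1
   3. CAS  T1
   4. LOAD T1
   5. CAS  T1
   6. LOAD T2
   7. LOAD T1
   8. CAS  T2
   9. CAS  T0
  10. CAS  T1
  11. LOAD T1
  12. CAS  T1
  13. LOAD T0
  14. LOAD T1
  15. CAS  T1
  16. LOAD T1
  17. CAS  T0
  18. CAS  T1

B

Run B:
1. LOAD T2 → mem=5 r[T2]=5 [LOAD]
2. LOAD T1 → mem=5 r[T1]=5 [LOAD]
3. CAS T2 → mem=6 r[T2]=5 [OK]
4. CAS T1 → mem=6 r[T1]=5 [RETRY]
5. LOAD T0 → mem=6 r[T0]=6 [LOAD]
6. LOAD T1 → mem=6 r[T1]=6 [LOAD]
7. CAS T0 → mem=7 r[T0]=6 [OK]
8. CAS T1 → mem=7 r[T1]=6 [RETRY]
9. LOAD T0 → mem=7 r[T0]=7 [LOAD]
10. LOAD T1 → mem=7 r[T1]=7 [LOAD]
11. CAS T1 → mem=8 r[T1]=7 [OK]
12. LOAD T1 → mem=8 r[T1]=8 [LOAD]
13. CAS T0 → mem=8 r[T0]=7 [RETRY]
14. CAS T1 → mem=9 r[T1]=8 [OK]
15. LOAD T1 → mem=9 r[T1]=9 [LOAD]
16. CAS T1 → mem=10 r[T1]=9 [OK]
17. LOAD T1 → mem=10 r[T1]=10 [LOAD]
18. CAS T1 → mem=11 r[T1]=10 [OK]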